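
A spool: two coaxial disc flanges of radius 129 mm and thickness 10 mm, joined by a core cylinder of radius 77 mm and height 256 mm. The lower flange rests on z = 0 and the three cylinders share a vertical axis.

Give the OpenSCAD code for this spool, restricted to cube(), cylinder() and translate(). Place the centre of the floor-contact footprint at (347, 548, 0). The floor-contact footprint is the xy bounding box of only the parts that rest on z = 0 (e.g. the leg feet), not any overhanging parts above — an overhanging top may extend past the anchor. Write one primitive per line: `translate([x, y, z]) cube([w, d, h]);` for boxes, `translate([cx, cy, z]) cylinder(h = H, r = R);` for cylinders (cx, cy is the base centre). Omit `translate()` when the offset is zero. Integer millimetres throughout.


translate([347, 548, 0]) cylinder(h = 10, r = 129);
translate([347, 548, 10]) cylinder(h = 256, r = 77);
translate([347, 548, 266]) cylinder(h = 10, r = 129);


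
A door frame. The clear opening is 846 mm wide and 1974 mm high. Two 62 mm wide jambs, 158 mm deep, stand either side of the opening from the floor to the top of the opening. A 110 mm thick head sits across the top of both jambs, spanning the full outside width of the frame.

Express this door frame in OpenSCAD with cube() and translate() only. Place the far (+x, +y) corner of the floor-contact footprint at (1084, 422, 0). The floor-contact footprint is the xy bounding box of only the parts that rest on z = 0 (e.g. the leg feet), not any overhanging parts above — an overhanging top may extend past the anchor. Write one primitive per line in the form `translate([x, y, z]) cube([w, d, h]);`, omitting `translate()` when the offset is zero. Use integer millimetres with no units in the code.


translate([114, 264, 0]) cube([62, 158, 1974]);
translate([1022, 264, 0]) cube([62, 158, 1974]);
translate([114, 264, 1974]) cube([970, 158, 110]);


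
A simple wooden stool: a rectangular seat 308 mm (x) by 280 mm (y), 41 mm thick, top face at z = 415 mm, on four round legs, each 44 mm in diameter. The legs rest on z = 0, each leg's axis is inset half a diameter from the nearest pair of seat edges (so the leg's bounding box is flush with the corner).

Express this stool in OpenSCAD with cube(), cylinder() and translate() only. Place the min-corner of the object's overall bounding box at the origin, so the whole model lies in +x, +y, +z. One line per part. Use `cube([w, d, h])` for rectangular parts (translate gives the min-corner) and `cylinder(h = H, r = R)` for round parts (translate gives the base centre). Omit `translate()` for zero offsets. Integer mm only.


translate([0, 0, 374]) cube([308, 280, 41]);
translate([22, 22, 0]) cylinder(h = 374, r = 22);
translate([286, 22, 0]) cylinder(h = 374, r = 22);
translate([22, 258, 0]) cylinder(h = 374, r = 22);
translate([286, 258, 0]) cylinder(h = 374, r = 22);


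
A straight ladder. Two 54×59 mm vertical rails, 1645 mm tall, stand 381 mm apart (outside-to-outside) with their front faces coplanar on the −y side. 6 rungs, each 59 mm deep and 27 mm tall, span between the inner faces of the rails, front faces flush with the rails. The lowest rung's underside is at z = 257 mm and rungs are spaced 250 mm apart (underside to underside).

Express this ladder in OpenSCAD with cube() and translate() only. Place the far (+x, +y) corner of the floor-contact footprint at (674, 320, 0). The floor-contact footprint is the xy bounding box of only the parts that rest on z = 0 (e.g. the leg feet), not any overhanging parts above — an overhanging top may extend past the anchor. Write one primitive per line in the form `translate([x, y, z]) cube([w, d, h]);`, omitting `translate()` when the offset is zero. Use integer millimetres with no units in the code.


// rung span = 381 - 2*54 = 273
// rung[k] z = 257 + k*250
translate([293, 261, 0]) cube([54, 59, 1645]);
translate([620, 261, 0]) cube([54, 59, 1645]);
translate([347, 261, 257]) cube([273, 59, 27]);
translate([347, 261, 507]) cube([273, 59, 27]);
translate([347, 261, 757]) cube([273, 59, 27]);
translate([347, 261, 1007]) cube([273, 59, 27]);
translate([347, 261, 1257]) cube([273, 59, 27]);
translate([347, 261, 1507]) cube([273, 59, 27]);


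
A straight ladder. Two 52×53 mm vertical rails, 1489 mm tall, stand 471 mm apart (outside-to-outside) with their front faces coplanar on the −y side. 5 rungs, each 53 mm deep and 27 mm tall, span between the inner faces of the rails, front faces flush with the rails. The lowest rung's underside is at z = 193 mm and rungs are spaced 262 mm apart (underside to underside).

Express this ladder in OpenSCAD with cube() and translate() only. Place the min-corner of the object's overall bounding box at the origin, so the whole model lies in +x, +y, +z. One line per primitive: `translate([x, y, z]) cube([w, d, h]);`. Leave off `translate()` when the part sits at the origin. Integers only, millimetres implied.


cube([52, 53, 1489]);
translate([419, 0, 0]) cube([52, 53, 1489]);
translate([52, 0, 193]) cube([367, 53, 27]);
translate([52, 0, 455]) cube([367, 53, 27]);
translate([52, 0, 717]) cube([367, 53, 27]);
translate([52, 0, 979]) cube([367, 53, 27]);
translate([52, 0, 1241]) cube([367, 53, 27]);


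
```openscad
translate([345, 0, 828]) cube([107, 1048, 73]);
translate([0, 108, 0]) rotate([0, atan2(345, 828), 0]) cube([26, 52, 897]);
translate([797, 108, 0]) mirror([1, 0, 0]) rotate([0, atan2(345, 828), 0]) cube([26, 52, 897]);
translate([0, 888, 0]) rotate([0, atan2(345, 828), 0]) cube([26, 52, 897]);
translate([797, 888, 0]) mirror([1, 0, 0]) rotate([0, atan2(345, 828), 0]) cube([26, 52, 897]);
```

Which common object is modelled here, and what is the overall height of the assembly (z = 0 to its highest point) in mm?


A sawhorse. The overall height is 901 mm.

A beam across two mirrored pairs of raked legs — a sawhorse. The beam's underside is at z = 828 (matching the legs' vertical rise in atan2(345, 828)) and the beam is 73 mm tall, so its top is at 828 + 73 = 901 mm. The raked legs top out at the beam's underside, so that is the highest point.


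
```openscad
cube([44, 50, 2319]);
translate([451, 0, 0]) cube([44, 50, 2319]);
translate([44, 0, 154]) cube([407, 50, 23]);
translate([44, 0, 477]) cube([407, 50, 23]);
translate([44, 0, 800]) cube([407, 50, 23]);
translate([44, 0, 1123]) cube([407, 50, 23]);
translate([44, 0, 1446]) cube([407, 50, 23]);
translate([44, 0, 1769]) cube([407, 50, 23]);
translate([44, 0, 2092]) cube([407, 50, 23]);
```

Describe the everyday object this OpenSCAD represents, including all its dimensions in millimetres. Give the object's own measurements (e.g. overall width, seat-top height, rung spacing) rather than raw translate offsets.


A straight ladder. Two 44×50 mm vertical rails, 2319 mm tall, stand 495 mm apart (outside-to-outside) with their front faces coplanar on the −y side. 7 rungs, each 50 mm deep and 23 mm tall, span between the inner faces of the rails, front faces flush with the rails. The lowest rung's underside is at z = 154 mm and rungs are spaced 323 mm apart (underside to underside).


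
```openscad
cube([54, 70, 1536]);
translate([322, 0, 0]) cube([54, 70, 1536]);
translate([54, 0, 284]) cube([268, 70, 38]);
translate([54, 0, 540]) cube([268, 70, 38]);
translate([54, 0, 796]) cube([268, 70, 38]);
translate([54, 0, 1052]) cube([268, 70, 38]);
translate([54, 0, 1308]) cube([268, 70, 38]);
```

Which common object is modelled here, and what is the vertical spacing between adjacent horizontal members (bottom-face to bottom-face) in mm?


A ladder. The rung spacing is 256 mm.

Two tall 54×70 posts with 5 short bars between them — a ladder. Adjacent rungs sit at z = 284 and z = 540, so the spacing is 540 − 284 = 256 mm.


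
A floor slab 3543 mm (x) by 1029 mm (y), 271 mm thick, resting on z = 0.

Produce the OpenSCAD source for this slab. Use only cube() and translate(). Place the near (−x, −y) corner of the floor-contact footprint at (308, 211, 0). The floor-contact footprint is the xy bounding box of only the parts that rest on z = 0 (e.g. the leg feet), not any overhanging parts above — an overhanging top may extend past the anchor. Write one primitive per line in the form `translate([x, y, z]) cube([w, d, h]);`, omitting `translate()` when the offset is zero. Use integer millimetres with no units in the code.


translate([308, 211, 0]) cube([3543, 1029, 271]);


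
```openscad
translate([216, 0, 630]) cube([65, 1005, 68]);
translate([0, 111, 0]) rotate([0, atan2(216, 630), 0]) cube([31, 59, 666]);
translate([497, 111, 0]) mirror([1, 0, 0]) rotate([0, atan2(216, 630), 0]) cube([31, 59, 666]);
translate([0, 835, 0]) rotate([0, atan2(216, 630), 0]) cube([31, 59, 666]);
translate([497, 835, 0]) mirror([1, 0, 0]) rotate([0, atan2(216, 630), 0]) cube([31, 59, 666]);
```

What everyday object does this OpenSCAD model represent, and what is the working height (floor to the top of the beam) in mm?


A sawhorse. The overall height is 698 mm.

A beam across two mirrored pairs of raked legs — a sawhorse. The beam's underside is at z = 630 (matching the legs' vertical rise in atan2(216, 630)) and the beam is 68 mm tall, so its top is at 630 + 68 = 698 mm. The raked legs top out at the beam's underside, so that is the highest point.


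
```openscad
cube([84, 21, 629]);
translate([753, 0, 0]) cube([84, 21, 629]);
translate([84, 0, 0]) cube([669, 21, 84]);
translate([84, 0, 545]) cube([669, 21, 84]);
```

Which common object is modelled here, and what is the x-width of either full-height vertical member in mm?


A picture frame. The border width is 84 mm.

Four thin pieces enclosing a rectangular opening — a picture frame. The two full-height stiles are 629 mm tall; the top rail sits at z = 545 and is 84 mm tall, so the border above the opening is 629 − 545 = 84 mm, matching the stile x-width.


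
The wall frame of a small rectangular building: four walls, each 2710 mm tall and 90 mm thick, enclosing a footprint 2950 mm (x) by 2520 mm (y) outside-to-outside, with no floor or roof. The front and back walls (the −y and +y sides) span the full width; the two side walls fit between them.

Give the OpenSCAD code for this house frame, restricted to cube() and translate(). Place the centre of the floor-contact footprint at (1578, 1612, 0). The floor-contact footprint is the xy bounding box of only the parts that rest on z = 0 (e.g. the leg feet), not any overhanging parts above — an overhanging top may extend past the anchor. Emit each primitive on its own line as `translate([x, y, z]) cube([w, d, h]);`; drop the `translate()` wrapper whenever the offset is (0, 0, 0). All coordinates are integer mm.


translate([103, 352, 0]) cube([2950, 90, 2710]);
translate([103, 2782, 0]) cube([2950, 90, 2710]);
translate([103, 442, 0]) cube([90, 2340, 2710]);
translate([2963, 442, 0]) cube([90, 2340, 2710]);


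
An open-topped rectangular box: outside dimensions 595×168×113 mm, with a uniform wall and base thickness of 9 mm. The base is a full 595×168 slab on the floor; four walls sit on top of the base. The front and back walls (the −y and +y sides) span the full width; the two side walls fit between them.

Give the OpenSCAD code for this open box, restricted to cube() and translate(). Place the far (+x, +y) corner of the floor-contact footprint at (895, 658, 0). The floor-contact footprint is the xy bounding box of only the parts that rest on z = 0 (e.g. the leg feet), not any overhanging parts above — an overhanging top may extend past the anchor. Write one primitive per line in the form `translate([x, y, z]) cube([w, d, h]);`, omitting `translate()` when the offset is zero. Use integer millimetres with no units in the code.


translate([300, 490, 0]) cube([595, 168, 9]);
translate([300, 490, 9]) cube([595, 9, 104]);
translate([300, 649, 9]) cube([595, 9, 104]);
translate([300, 499, 9]) cube([9, 150, 104]);
translate([886, 499, 9]) cube([9, 150, 104]);


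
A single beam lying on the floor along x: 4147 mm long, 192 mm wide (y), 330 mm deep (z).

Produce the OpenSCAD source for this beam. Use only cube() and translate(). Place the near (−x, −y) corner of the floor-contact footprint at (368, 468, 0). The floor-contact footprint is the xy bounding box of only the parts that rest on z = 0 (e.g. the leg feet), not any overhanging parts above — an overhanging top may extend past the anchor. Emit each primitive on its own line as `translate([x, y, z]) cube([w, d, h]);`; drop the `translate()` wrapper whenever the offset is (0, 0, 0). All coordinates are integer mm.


translate([368, 468, 0]) cube([4147, 192, 330]);


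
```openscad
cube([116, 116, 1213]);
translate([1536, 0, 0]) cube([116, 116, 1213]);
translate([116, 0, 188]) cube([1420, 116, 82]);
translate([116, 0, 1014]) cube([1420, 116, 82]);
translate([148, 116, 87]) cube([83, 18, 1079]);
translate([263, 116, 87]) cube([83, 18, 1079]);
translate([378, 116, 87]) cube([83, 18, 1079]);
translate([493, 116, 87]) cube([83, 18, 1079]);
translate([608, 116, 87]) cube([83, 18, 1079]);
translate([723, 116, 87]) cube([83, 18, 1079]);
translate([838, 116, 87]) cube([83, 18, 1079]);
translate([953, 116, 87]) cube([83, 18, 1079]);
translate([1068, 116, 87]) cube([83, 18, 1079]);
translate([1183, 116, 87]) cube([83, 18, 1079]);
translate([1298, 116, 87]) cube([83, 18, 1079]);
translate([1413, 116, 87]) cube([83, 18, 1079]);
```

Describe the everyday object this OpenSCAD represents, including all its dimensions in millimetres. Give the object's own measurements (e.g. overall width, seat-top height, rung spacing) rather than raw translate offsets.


A fence section. Two 116×116 mm posts, 1213 mm tall, stand on the floor with a clear span of 1420 mm between their inner faces. Two horizontal rails of 116×82 mm section span the gap between the posts with their undersides at z = 188 mm and z = 1014 mm, flush with the posts' −y face. 12 pickets, each 83 mm wide, 18 mm thick and 1079 mm tall, are fixed to the +y face of the rails with their bottoms at z = 87 mm, spaced across the span with a 32 mm gap after the −x post and between neighbouring pickets, with 40 mm left before the +x post.


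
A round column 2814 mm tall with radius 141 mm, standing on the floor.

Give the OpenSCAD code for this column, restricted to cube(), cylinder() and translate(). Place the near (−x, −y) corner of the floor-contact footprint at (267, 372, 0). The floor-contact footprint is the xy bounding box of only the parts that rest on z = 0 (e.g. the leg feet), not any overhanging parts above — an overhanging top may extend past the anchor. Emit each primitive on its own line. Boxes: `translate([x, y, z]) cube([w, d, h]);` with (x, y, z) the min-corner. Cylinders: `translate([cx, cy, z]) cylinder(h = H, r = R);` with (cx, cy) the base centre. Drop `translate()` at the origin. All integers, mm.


translate([408, 513, 0]) cylinder(h = 2814, r = 141);


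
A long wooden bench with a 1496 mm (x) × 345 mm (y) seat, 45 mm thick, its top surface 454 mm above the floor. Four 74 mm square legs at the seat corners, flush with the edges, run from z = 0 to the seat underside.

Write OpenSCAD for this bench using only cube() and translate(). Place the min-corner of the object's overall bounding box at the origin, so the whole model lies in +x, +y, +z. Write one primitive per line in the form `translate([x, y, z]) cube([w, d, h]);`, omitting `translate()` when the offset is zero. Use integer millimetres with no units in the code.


// leg_h = 454 − 45 = 409
translate([0, 0, 409]) cube([1496, 345, 45]);
cube([74, 74, 409]);
translate([0, 271, 0]) cube([74, 74, 409]);
translate([1422, 0, 0]) cube([74, 74, 409]);
translate([1422, 271, 0]) cube([74, 74, 409]);


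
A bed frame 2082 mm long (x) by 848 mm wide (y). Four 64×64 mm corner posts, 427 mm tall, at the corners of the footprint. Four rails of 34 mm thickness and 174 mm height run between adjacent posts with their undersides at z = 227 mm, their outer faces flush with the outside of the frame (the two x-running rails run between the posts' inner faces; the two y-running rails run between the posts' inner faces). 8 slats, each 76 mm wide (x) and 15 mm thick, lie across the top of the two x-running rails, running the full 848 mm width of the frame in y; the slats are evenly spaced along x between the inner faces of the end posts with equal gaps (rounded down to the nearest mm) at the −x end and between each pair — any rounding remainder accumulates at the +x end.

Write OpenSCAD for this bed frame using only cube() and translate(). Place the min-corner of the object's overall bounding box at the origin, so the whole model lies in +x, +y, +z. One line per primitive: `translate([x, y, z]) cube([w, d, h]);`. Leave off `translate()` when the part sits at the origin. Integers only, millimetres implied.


// slat z = rail_z + rail_h = 227 + 174 = 401
// slat gap = ⌊(1954 − 8·76) / 9⌋ = 149
cube([64, 64, 427]);
translate([0, 784, 0]) cube([64, 64, 427]);
translate([2018, 0, 0]) cube([64, 64, 427]);
translate([2018, 784, 0]) cube([64, 64, 427]);
translate([64, 0, 227]) cube([1954, 34, 174]);
translate([64, 814, 227]) cube([1954, 34, 174]);
translate([0, 64, 227]) cube([34, 720, 174]);
translate([2048, 64, 227]) cube([34, 720, 174]);
translate([213, 0, 401]) cube([76, 848, 15]);
translate([438, 0, 401]) cube([76, 848, 15]);
translate([663, 0, 401]) cube([76, 848, 15]);
translate([888, 0, 401]) cube([76, 848, 15]);
translate([1113, 0, 401]) cube([76, 848, 15]);
translate([1338, 0, 401]) cube([76, 848, 15]);
translate([1563, 0, 401]) cube([76, 848, 15]);
translate([1788, 0, 401]) cube([76, 848, 15]);


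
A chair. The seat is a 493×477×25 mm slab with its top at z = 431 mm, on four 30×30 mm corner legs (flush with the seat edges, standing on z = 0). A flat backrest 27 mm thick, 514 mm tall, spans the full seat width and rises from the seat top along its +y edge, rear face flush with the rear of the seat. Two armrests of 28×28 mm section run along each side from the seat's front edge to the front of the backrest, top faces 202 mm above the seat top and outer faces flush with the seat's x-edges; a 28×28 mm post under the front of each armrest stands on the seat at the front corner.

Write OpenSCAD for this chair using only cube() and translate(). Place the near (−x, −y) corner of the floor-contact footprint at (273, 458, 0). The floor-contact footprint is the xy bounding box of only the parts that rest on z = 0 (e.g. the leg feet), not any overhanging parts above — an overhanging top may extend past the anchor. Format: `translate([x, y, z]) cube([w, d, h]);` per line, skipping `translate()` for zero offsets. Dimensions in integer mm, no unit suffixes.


// leg_h = 431 - 25 = 406
// arm post h = 202 - 28 = 174
translate([273, 458, 406]) cube([493, 477, 25]);
translate([273, 458, 0]) cube([30, 30, 406]);
translate([736, 458, 0]) cube([30, 30, 406]);
translate([273, 905, 0]) cube([30, 30, 406]);
translate([736, 905, 0]) cube([30, 30, 406]);
translate([273, 908, 431]) cube([493, 27, 514]);
translate([273, 458, 605]) cube([28, 450, 28]);
translate([738, 458, 605]) cube([28, 450, 28]);
translate([273, 458, 431]) cube([28, 28, 174]);
translate([738, 458, 431]) cube([28, 28, 174]);


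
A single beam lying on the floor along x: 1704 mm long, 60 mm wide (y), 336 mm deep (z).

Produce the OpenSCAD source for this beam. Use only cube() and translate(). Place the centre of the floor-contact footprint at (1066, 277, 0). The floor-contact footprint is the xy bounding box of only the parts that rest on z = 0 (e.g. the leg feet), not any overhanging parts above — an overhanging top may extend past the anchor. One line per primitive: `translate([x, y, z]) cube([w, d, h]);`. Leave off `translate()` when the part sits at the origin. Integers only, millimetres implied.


translate([214, 247, 0]) cube([1704, 60, 336]);


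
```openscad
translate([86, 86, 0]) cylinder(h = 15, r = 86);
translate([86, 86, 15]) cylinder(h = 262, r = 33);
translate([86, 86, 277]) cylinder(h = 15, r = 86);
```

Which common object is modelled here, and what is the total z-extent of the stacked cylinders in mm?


A spool. The overall height is 292 mm.

Three coaxial cylinders, large–small–large — a spool. Two 15 mm flanges and a 262 mm core give 15 + 262 + 15 = 292 mm.


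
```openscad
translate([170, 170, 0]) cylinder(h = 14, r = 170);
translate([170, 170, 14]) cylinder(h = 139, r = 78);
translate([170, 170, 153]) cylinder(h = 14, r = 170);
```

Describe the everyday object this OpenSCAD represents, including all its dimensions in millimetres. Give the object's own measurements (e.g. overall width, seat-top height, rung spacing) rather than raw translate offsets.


A spool: two coaxial disc flanges of radius 170 mm and thickness 14 mm, joined by a core cylinder of radius 78 mm and height 139 mm. The lower flange rests on z = 0 and the three cylinders share a vertical axis.


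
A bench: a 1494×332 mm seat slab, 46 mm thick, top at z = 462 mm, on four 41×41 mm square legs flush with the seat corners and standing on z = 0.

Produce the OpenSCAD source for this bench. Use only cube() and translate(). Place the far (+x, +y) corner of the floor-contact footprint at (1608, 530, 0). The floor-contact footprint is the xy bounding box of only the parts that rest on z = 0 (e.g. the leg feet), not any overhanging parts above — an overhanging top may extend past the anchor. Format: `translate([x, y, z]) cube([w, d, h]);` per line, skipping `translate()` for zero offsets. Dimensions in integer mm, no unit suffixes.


translate([114, 198, 416]) cube([1494, 332, 46]);
translate([114, 198, 0]) cube([41, 41, 416]);
translate([114, 489, 0]) cube([41, 41, 416]);
translate([1567, 198, 0]) cube([41, 41, 416]);
translate([1567, 489, 0]) cube([41, 41, 416]);


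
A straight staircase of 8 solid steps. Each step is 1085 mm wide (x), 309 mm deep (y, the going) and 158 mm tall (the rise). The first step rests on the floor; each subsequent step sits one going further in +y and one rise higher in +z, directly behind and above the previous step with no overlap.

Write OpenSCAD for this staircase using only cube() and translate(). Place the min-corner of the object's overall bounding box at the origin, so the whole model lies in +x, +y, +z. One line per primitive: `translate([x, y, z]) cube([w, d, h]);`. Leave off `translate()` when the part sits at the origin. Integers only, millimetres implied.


cube([1085, 309, 158]);
translate([0, 309, 158]) cube([1085, 309, 158]);
translate([0, 618, 316]) cube([1085, 309, 158]);
translate([0, 927, 474]) cube([1085, 309, 158]);
translate([0, 1236, 632]) cube([1085, 309, 158]);
translate([0, 1545, 790]) cube([1085, 309, 158]);
translate([0, 1854, 948]) cube([1085, 309, 158]);
translate([0, 2163, 1106]) cube([1085, 309, 158]);


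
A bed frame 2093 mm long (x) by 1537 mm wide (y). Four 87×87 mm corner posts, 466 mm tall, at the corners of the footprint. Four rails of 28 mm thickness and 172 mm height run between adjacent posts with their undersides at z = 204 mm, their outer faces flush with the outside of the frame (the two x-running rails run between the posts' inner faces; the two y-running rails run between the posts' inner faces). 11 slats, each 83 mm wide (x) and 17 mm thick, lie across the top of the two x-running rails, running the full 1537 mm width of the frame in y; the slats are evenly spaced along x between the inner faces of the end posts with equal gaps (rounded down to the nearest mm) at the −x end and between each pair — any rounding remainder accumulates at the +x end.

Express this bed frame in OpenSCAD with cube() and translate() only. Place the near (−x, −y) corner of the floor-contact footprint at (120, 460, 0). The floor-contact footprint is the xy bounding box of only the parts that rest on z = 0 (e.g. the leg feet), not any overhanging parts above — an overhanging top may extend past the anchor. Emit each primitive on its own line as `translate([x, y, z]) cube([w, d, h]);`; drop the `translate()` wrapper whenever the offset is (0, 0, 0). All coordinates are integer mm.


translate([120, 460, 0]) cube([87, 87, 466]);
translate([120, 1910, 0]) cube([87, 87, 466]);
translate([2126, 460, 0]) cube([87, 87, 466]);
translate([2126, 1910, 0]) cube([87, 87, 466]);
translate([207, 460, 204]) cube([1919, 28, 172]);
translate([207, 1969, 204]) cube([1919, 28, 172]);
translate([120, 547, 204]) cube([28, 1363, 172]);
translate([2185, 547, 204]) cube([28, 1363, 172]);
translate([290, 460, 376]) cube([83, 1537, 17]);
translate([456, 460, 376]) cube([83, 1537, 17]);
translate([622, 460, 376]) cube([83, 1537, 17]);
translate([788, 460, 376]) cube([83, 1537, 17]);
translate([954, 460, 376]) cube([83, 1537, 17]);
translate([1120, 460, 376]) cube([83, 1537, 17]);
translate([1286, 460, 376]) cube([83, 1537, 17]);
translate([1452, 460, 376]) cube([83, 1537, 17]);
translate([1618, 460, 376]) cube([83, 1537, 17]);
translate([1784, 460, 376]) cube([83, 1537, 17]);
translate([1950, 460, 376]) cube([83, 1537, 17]);


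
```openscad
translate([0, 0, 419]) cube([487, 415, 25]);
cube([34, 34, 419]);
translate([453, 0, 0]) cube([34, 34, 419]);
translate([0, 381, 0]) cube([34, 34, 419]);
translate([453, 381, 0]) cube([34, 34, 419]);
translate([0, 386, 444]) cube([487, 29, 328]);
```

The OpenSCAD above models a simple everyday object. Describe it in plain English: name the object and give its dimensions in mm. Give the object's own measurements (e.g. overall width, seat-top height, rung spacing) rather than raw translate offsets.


A chair. The seat is a 487×415×25 mm slab with its top at z = 444 mm, on four 34×34 mm corner legs (flush with the seat edges, standing on z = 0). A flat backrest 29 mm thick, 328 mm tall, spans the full seat width and rises from the seat top along its +y edge, rear face flush with the rear of the seat.


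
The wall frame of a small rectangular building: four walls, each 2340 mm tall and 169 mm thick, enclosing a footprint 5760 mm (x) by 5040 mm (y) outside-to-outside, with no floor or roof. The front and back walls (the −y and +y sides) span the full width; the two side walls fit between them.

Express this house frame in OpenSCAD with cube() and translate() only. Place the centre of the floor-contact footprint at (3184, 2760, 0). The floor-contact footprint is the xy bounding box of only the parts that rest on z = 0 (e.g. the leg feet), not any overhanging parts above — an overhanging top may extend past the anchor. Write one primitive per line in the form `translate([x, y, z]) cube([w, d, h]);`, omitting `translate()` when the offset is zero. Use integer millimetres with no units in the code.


translate([304, 240, 0]) cube([5760, 169, 2340]);
translate([304, 5111, 0]) cube([5760, 169, 2340]);
translate([304, 409, 0]) cube([169, 4702, 2340]);
translate([5895, 409, 0]) cube([169, 4702, 2340]);


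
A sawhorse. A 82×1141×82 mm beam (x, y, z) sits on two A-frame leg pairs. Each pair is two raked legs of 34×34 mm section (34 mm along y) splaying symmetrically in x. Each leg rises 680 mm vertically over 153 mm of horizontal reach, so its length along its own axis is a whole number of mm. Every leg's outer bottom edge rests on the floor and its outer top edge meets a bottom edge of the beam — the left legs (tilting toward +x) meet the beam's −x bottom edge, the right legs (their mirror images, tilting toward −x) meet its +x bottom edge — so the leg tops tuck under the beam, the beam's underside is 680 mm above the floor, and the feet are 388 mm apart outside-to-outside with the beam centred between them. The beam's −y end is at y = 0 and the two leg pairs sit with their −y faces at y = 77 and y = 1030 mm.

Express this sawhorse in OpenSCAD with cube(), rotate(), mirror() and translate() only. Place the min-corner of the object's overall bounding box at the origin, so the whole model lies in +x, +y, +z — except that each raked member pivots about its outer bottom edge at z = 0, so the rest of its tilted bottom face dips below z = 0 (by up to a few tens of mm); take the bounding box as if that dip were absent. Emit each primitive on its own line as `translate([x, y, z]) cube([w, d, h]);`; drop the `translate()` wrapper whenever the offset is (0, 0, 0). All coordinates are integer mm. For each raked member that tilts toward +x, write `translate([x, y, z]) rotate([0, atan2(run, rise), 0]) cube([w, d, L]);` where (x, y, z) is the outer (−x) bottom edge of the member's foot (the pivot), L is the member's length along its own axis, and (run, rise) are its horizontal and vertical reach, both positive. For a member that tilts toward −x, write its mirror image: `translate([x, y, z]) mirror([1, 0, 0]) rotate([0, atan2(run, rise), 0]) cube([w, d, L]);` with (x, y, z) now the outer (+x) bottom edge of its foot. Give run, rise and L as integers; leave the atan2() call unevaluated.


// leg length = √(153² + 680²) = 697
// right-leg outer foot x = 2·153 + 82 = 388
// beam min-corner = (153, 0, 680)
translate([153, 0, 680]) cube([82, 1141, 82]);
translate([0, 77, 0]) rotate([0, atan2(153, 680), 0]) cube([34, 34, 697]);
translate([388, 77, 0]) mirror([1, 0, 0]) rotate([0, atan2(153, 680), 0]) cube([34, 34, 697]);
translate([0, 1030, 0]) rotate([0, atan2(153, 680), 0]) cube([34, 34, 697]);
translate([388, 1030, 0]) mirror([1, 0, 0]) rotate([0, atan2(153, 680), 0]) cube([34, 34, 697]);


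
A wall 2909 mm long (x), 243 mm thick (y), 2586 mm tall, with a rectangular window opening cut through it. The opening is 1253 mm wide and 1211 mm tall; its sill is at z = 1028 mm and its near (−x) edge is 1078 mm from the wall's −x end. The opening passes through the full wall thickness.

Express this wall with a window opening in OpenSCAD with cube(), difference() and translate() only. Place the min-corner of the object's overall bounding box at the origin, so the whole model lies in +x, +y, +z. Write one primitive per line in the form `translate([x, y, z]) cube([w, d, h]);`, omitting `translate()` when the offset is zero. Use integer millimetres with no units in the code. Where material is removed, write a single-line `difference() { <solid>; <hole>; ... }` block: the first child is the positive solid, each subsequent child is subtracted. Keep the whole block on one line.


difference() { cube([2909, 243, 2586]); translate([1078, 0, 1028]) cube([1253, 243, 1211]); }


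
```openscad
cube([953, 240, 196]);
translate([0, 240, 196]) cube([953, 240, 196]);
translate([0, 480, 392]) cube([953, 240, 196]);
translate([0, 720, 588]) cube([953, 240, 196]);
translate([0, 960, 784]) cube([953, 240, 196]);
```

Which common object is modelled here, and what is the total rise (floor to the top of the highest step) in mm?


A staircase. The total rise is 980 mm.

5 identical blocks, each offset up and back from the previous — a staircase. Each step is 196 mm tall and there are 5 of them, so the total rise is 5 × 196 = 980 mm.


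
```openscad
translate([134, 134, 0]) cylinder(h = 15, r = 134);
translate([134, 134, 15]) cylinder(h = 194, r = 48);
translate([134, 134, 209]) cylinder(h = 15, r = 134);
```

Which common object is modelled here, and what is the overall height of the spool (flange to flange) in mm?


A spool. The overall height is 224 mm.

Three coaxial cylinders, large–small–large — a spool. Two 15 mm flanges and a 194 mm core give 15 + 194 + 15 = 224 mm.


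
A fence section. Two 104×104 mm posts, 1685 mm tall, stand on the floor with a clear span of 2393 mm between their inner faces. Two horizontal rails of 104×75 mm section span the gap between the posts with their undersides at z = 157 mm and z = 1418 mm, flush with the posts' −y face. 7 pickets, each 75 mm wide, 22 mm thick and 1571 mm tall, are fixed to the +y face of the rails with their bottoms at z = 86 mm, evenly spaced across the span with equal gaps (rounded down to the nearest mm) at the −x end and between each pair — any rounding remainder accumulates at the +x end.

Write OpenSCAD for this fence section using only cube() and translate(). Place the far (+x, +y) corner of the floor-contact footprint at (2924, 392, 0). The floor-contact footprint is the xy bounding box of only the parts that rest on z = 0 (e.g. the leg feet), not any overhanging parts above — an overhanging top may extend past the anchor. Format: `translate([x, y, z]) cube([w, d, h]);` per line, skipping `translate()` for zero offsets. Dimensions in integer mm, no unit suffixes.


translate([323, 288, 0]) cube([104, 104, 1685]);
translate([2820, 288, 0]) cube([104, 104, 1685]);
translate([427, 288, 157]) cube([2393, 104, 75]);
translate([427, 288, 1418]) cube([2393, 104, 75]);
translate([660, 392, 86]) cube([75, 22, 1571]);
translate([968, 392, 86]) cube([75, 22, 1571]);
translate([1276, 392, 86]) cube([75, 22, 1571]);
translate([1584, 392, 86]) cube([75, 22, 1571]);
translate([1892, 392, 86]) cube([75, 22, 1571]);
translate([2200, 392, 86]) cube([75, 22, 1571]);
translate([2508, 392, 86]) cube([75, 22, 1571]);


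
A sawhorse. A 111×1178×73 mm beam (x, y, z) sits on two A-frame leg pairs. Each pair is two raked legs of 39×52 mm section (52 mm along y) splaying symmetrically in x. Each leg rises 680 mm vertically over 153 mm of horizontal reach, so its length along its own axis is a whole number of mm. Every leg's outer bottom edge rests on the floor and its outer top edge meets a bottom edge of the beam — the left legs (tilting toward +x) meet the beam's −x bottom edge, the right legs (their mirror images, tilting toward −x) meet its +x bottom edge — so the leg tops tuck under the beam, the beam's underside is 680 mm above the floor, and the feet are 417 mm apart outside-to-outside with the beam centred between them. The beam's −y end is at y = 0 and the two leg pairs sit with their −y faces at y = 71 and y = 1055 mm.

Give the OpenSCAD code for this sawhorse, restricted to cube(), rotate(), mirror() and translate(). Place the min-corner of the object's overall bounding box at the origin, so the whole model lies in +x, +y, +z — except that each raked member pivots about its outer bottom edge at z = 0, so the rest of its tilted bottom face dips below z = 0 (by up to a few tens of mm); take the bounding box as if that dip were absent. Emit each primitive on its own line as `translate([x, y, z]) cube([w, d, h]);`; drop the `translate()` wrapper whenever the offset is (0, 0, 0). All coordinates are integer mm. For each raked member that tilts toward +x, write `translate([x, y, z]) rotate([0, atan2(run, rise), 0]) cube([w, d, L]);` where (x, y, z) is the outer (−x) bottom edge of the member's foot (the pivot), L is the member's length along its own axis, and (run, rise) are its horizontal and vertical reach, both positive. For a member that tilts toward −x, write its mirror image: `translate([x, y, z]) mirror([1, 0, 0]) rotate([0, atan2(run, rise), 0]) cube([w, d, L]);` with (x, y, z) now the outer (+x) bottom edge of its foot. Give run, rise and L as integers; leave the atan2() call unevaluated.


translate([153, 0, 680]) cube([111, 1178, 73]);
translate([0, 71, 0]) rotate([0, atan2(153, 680), 0]) cube([39, 52, 697]);
translate([417, 71, 0]) mirror([1, 0, 0]) rotate([0, atan2(153, 680), 0]) cube([39, 52, 697]);
translate([0, 1055, 0]) rotate([0, atan2(153, 680), 0]) cube([39, 52, 697]);
translate([417, 1055, 0]) mirror([1, 0, 0]) rotate([0, atan2(153, 680), 0]) cube([39, 52, 697]);


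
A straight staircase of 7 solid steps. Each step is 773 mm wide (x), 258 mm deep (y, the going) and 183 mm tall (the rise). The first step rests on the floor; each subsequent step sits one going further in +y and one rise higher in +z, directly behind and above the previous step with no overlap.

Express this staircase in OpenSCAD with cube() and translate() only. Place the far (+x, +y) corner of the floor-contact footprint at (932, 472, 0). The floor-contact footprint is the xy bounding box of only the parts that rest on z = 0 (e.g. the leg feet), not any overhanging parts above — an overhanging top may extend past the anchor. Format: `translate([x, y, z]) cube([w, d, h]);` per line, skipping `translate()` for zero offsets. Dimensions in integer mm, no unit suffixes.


translate([159, 214, 0]) cube([773, 258, 183]);
translate([159, 472, 183]) cube([773, 258, 183]);
translate([159, 730, 366]) cube([773, 258, 183]);
translate([159, 988, 549]) cube([773, 258, 183]);
translate([159, 1246, 732]) cube([773, 258, 183]);
translate([159, 1504, 915]) cube([773, 258, 183]);
translate([159, 1762, 1098]) cube([773, 258, 183]);


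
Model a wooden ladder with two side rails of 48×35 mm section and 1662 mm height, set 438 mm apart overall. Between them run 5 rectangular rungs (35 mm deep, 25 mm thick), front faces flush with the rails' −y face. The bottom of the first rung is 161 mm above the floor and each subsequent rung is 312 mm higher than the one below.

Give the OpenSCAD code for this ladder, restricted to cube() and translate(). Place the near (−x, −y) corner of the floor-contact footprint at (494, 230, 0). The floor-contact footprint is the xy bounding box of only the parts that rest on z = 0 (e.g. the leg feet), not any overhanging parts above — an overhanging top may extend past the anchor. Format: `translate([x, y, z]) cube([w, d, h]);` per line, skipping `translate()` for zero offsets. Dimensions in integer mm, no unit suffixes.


translate([494, 230, 0]) cube([48, 35, 1662]);
translate([884, 230, 0]) cube([48, 35, 1662]);
translate([542, 230, 161]) cube([342, 35, 25]);
translate([542, 230, 473]) cube([342, 35, 25]);
translate([542, 230, 785]) cube([342, 35, 25]);
translate([542, 230, 1097]) cube([342, 35, 25]);
translate([542, 230, 1409]) cube([342, 35, 25]);


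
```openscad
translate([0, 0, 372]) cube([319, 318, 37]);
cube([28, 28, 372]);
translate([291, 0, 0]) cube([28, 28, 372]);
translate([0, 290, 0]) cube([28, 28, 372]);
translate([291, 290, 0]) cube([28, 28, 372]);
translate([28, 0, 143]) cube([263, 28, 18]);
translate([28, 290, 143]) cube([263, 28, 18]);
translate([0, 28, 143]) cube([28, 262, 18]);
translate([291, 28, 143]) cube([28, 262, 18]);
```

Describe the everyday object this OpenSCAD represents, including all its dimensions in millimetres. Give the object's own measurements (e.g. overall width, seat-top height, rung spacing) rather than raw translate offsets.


A four-legged stool. The seat is a 319×318×37 mm slab whose top surface is at z = 409 mm; four square legs, each 28×28 mm in cross-section, run from the floor (z = 0) to the underside of the seat, each flush with a corner of the seat. Four stretchers, 28 mm wide and 18 mm tall, connect adjacent legs with their undersides at z = 143 mm, each running between the inner faces of the legs it joins and aligned with the legs' outer faces on the other axis.


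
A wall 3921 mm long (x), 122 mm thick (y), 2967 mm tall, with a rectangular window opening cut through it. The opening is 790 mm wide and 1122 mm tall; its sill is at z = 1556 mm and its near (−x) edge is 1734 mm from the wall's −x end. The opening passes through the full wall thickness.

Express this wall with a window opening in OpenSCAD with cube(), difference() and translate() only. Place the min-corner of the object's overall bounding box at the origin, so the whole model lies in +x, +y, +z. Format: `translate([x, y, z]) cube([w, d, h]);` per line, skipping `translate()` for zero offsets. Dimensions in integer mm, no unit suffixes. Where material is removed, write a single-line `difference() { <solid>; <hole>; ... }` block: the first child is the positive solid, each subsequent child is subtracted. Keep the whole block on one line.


difference() { cube([3921, 122, 2967]); translate([1734, 0, 1556]) cube([790, 122, 1122]); }


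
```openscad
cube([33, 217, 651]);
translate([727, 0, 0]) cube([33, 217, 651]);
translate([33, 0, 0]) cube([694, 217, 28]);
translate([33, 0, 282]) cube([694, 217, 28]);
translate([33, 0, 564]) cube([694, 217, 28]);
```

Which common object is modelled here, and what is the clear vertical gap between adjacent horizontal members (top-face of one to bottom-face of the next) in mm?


A bookshelf. The clear shelf gap is 254 mm.

Two tall side panels with 3 horizontal boards between them — a bookshelf. The first two shelf undersides are at z = 0 and z = 282; with shelf thickness 28, the clear gap is 282 − 0 − 28 = 254 mm.
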